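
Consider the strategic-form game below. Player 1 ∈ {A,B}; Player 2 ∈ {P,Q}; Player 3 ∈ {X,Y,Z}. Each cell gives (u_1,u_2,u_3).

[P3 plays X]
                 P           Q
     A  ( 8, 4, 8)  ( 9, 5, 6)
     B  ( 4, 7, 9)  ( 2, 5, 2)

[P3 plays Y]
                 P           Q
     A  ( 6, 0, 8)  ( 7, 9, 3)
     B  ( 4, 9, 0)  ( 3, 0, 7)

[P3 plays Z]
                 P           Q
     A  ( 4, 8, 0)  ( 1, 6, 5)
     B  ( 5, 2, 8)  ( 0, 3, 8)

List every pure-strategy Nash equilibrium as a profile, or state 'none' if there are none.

Nash profiles: (A,Q,X)

(A,P,X): not NE [P2→Q gives 5>4]
(A,P,Y): not NE [P2→Q gives 9>0]
(A,P,Z): not NE [P1→B gives 5>4; P3→Y gives 8>0]
(A,Q,X): NE
(A,Q,Y): not NE [P3→X gives 6>3]
(A,Q,Z): not NE [P2→P gives 8>6; P3→X gives 6>5]
(B,P,X): not NE [P1→A gives 8>4]
(B,P,Y): not NE [P1→A gives 6>4; P3→X gives 9>0]
(B,P,Z): not NE [P2→Q gives 3>2; P3→X gives 9>8]
(B,Q,X): not NE [P1→A gives 9>2; P2→P gives 7>5; P3→Z gives 8>2]
(B,Q,Y): not NE [P1→A gives 7>3; P2→P gives 9>0; P3→Z gives 8>7]
(B,Q,Z): not NE [P1→A gives 1>0]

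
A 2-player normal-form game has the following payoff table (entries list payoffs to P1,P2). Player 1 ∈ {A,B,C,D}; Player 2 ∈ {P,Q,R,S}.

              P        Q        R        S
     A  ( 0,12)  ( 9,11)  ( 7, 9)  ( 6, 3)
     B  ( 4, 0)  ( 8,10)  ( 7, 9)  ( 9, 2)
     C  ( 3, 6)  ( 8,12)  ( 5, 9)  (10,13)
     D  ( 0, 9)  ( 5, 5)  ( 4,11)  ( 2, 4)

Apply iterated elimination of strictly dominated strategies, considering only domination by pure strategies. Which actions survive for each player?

IESDS → P1:{A,B,C} P2:{P,Q,S}

P1 drop D (B beats it: P:4>0 Q:8>5 R:7>4 S:9>2)
P2 drop R (Q beats it: A:11>9 B:10>9 C:12>9)
P1→{A,B,C} P2→{P,Q,S}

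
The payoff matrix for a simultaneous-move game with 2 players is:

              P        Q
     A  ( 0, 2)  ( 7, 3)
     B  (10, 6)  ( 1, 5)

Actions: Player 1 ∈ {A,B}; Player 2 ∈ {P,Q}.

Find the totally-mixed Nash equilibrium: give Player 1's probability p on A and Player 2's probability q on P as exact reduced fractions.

P1 mixes 1/2 on A; P2 mixes 3/8 on P

P1 indiff ⇒ q·0+(1-q)·7 = q·10+(1-q)·1 ⇒ q(-10) = (1-q)(-6) ⇒ q = 3/8
P2 indiff ⇒ p·2+(1-p)·6 = p·3+(1-p)·5 ⇒ p(-1) = (1-p)(-1) ⇒ p = 1/2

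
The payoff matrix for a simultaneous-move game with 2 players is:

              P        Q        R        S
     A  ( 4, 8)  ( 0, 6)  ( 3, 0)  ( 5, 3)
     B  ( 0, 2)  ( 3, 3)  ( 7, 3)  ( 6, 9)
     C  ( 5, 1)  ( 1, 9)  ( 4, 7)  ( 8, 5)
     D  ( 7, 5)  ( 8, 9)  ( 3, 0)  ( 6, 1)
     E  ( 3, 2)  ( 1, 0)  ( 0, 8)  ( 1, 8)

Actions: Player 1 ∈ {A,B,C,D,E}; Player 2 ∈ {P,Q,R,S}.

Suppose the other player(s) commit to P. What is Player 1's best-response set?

argmax u_1 = {D}

u_1(A vs P) = 4
u_1(B vs P) = 0
u_1(C vs P) = 5
u_1(D vs P) = 7
u_1(E vs P) = 3
max payoff 7 at {D}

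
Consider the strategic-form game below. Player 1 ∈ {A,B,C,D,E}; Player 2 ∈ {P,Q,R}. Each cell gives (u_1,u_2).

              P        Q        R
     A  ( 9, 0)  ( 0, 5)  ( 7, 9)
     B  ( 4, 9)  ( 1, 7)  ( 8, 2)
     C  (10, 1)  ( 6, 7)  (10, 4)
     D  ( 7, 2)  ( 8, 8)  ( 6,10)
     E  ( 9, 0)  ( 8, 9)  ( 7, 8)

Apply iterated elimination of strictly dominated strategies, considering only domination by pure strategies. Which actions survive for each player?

P1 drop A (C beats it: P:10>9 Q:6>0 R:10>7)
P1 drop B (C beats it: P:10>4 Q:6>1 R:10>8)
P2 drop P (Q beats it: C:7>1 D:8>2 E:9>0)
P1→{C,D,E} P2→{Q,R}

IESDS → P1:{C,D,E} P2:{Q,R}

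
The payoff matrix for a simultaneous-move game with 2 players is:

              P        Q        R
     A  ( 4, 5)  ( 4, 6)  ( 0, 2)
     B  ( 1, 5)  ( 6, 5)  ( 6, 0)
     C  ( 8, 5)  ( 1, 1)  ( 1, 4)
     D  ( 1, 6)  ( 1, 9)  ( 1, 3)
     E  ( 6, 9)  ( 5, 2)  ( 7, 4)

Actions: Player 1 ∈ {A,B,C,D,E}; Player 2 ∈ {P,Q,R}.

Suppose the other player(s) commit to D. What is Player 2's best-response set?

u_2(P vs D) = 6
u_2(Q vs D) = 9
u_2(R vs D) = 3
max payoff 9 at {Q}

argmax u_2 = {Q}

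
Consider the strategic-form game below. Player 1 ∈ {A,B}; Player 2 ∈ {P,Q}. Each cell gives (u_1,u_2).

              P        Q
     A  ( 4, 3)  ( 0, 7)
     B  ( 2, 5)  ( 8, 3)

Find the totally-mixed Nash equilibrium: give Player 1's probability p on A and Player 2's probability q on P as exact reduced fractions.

(p,q) = (1/3, 4/5)

P1 indiff ⇒ q·4+(1-q)·0 = q·2+(1-q)·8 ⇒ q(2) = (1-q)(8) ⇒ q = 4/5
P2 indiff ⇒ p·3+(1-p)·5 = p·7+(1-p)·3 ⇒ p(-4) = (1-p)(-2) ⇒ p = 1/3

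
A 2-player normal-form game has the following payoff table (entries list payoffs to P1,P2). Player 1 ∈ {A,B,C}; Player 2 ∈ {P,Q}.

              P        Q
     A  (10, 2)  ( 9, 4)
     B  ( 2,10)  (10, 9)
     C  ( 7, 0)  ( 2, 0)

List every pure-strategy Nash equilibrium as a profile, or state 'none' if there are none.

(A,P): not NE [P2→Q gives 4>2]
(A,Q): not NE [P1→B gives 10>9]
(B,P): not NE [P1→A gives 10>2]
(B,Q): not NE [P2→P gives 10>9]
(C,P): not NE [P1→A gives 10>7]
(C,Q): not NE [P1→B gives 10>2]

Equilibria: none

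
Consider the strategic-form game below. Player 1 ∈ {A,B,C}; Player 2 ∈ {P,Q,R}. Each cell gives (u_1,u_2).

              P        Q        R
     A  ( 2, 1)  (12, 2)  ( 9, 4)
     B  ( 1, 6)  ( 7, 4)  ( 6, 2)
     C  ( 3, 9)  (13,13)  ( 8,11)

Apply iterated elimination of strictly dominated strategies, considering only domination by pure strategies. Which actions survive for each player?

P1 drop B (A beats it: P:2>1 Q:12>7 R:9>6)
P2 drop P (Q beats it: A:2>1 C:13>9)
P1→{A,C} P2→{Q,R}

Remaining: P1:{A,C} P2:{Q,R}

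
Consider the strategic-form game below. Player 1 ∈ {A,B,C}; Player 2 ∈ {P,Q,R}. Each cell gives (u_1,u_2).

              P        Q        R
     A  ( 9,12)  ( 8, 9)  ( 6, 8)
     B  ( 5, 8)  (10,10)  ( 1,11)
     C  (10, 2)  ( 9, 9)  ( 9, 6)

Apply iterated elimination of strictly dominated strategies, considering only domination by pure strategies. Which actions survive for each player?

Survivors P1:{B,C} P2:{Q,R}

P1 drop A (C beats it: P:10>9 Q:9>8 R:9>6)
P2 drop P (Q beats it: B:10>8 C:9>2)
P1→{B,C} P2→{Q,R}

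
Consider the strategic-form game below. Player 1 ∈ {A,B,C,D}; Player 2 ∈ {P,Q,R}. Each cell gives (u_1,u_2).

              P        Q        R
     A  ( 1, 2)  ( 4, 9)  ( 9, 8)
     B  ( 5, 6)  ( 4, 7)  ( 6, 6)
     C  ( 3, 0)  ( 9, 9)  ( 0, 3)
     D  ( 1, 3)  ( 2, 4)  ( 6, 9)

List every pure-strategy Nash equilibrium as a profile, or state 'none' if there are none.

PSNE = {(C,Q)}

(A,P): not NE [P1→B gives 5>1; P2→Q gives 9>2]
(A,Q): not NE [P1→C gives 9>4]
(A,R): not NE [P2→Q gives 9>8]
(B,P): not NE [P2→Q gives 7>6]
(B,Q): not NE [P1→C gives 9>4]
(B,R): not NE [P1→A gives 9>6; P2→Q gives 7>6]
(C,P): not NE [P1→B gives 5>3; P2→Q gives 9>0]
(C,Q): NE
(C,R): not NE [P1→A gives 9>0; P2→Q gives 9>3]
(D,P): not NE [P1→B gives 5>1; P2→R gives 9>3]
(D,Q): not NE [P1→C gives 9>2; P2→R gives 9>4]
(D,R): not NE [P1→A gives 9>6]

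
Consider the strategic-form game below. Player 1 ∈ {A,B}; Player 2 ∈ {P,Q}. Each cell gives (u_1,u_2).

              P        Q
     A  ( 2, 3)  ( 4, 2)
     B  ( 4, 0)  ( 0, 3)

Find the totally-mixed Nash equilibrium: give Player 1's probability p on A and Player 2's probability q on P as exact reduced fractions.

P1 mixes 3/4 on A; P2 mixes 2/3 on P

P1 indiff ⇒ q·2+(1-q)·4 = q·4+(1-q)·0 ⇒ q(-2) = (1-q)(-4) ⇒ q = 2/3
P2 indiff ⇒ p·3+(1-p)·0 = p·2+(1-p)·3 ⇒ p(1) = (1-p)(3) ⇒ p = 3/4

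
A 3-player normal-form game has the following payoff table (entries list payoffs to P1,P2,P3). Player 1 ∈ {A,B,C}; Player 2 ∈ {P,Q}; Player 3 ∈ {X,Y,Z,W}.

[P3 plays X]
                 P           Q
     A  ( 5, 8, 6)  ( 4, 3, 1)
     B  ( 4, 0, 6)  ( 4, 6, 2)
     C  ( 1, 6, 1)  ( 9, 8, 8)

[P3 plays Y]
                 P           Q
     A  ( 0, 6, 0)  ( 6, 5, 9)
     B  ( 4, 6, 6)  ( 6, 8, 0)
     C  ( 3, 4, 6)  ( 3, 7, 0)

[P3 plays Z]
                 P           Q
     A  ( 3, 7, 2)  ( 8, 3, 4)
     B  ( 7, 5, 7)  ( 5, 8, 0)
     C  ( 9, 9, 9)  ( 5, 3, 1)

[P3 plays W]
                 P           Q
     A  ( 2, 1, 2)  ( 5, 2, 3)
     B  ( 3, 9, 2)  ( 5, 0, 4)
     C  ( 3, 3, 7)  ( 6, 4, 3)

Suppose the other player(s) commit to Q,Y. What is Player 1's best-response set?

argmax u_1 = {A,B}

u_1(A vs Q,Y) = 6
u_1(B vs Q,Y) = 6
u_1(C vs Q,Y) = 3
max payoff 6 at {A,B}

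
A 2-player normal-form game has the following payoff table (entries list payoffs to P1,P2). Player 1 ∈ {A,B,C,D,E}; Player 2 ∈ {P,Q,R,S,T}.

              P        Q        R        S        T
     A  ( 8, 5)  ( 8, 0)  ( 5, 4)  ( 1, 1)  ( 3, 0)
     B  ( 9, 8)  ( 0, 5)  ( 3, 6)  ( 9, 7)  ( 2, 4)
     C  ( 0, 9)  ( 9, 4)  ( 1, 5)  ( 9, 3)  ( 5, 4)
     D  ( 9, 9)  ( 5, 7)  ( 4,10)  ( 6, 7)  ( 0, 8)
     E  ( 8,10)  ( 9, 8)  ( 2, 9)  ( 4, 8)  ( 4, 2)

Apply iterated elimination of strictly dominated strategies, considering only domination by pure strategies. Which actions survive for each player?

P2 drop Q (P beats it: A:5>0 B:8>5 C:9>4 D:9>7 E:10>8)
P2 drop S (P beats it: A:5>1 B:8>7 C:9>3 D:9>7 E:10>8)
P2 drop T (P beats it: A:5>0 B:8>4 C:9>4 D:9>8 E:10>2)
P1 drop C (A beats it: P:8>0 R:5>1)
P1 drop E (B beats it: P:9>8 R:3>2)
P1→{A,B,D} P2→{P,R}

Remaining: P1:{A,B,D} P2:{P,R}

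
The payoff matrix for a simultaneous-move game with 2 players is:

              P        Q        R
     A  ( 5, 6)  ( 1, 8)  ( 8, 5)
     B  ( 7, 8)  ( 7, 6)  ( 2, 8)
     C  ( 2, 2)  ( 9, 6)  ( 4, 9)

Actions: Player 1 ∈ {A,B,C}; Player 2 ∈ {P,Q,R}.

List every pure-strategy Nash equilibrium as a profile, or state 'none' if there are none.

(A,P): not NE [P1→B gives 7>5; P2→Q gives 8>6]
(A,Q): not NE [P1→C gives 9>1]
(A,R): not NE [P2→Q gives 8>5]
(B,P): NE
(B,Q): not NE [P1→C gives 9>7; P2→R gives 8>6]
(B,R): not NE [P1→A gives 8>2]
(C,P): not NE [P1→B gives 7>2; P2→R gives 9>2]
(C,Q): not NE [P2→R gives 9>6]
(C,R): not NE [P1→A gives 8>4]

PSNE = {(B,P)}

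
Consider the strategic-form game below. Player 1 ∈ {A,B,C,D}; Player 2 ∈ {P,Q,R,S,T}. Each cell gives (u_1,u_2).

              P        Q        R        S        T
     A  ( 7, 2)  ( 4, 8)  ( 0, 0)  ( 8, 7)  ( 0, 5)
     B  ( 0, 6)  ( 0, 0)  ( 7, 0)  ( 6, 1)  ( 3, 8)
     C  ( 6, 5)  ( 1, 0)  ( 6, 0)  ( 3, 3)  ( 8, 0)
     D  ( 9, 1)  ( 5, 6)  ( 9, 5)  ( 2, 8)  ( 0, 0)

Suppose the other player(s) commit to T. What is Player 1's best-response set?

BR_1 = {C}

u_1(A vs T) = 0
u_1(B vs T) = 3
u_1(C vs T) = 8
u_1(D vs T) = 0
max payoff 8 at {C}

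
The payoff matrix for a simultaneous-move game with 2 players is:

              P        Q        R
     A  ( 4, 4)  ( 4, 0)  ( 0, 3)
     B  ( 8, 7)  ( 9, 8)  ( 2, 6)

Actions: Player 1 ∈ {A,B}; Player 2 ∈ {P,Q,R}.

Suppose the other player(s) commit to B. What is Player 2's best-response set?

u_2(P vs B) = 7
u_2(Q vs B) = 8
u_2(R vs B) = 6
max payoff 8 at {Q}

argmax u_2 = {Q}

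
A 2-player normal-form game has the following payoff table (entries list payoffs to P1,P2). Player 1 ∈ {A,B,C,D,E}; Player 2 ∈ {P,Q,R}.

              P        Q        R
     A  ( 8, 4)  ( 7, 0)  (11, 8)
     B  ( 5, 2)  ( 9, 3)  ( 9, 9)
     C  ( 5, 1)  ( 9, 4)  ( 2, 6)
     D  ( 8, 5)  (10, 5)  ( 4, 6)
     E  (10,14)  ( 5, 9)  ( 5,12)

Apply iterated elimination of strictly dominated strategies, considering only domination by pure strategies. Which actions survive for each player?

IESDS → P1:{A,E} P2:{P,R}

P1 drop C (D beats it: P:8>5 Q:10>9 R:4>2)
P2 drop Q (R beats it: A:8>0 B:9>3 D:6>5 E:12>9)
P1 drop B (A beats it: P:8>5 R:11>9)
P1 drop D (E beats it: P:10>8 R:5>4)
P1→{A,E} P2→{P,R}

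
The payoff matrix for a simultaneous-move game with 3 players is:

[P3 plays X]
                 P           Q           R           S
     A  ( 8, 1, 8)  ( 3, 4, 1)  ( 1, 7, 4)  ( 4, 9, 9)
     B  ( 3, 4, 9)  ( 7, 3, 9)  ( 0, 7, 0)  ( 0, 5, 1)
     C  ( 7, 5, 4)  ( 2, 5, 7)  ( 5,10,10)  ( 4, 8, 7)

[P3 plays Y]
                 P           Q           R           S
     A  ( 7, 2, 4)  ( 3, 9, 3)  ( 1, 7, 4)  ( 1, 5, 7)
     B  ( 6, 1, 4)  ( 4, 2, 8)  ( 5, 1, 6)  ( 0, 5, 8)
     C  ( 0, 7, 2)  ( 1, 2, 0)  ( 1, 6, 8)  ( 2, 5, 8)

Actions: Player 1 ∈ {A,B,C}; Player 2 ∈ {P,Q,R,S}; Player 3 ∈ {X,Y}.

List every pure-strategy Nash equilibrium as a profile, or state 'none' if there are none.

(A,P,X): not NE [P2→S gives 9>1]
(A,P,Y): not NE [P2→Q gives 9>2; P3→X gives 8>4]
(A,Q,X): not NE [P1→B gives 7>3; P2→S gives 9>4; P3→Y gives 3>1]
(A,Q,Y): not NE [P1→B gives 4>3]
(A,R,X): not NE [P1→C gives 5>1; P2→S gives 9>7]
(A,R,Y): not NE [P1→B gives 5>1; P2→Q gives 9>7]
(A,S,X): NE
(A,S,Y): not NE [P1→C gives 2>1; P2→Q gives 9>5; P3→X gives 9>7]
(B,P,X): not NE [P1→A gives 8>3; P2→R gives 7>4]
(B,P,Y): not NE [P1→A gives 7>6; P2→S gives 5>1; P3→X gives 9>4]
(B,Q,X): not NE [P2→R gives 7>3]
(B,Q,Y): not NE [P2→S gives 5>2; P3→X gives 9>8]
(B,R,X): not NE [P1→C gives 5>0; P3→Y gives 6>0]
(B,R,Y): not NE [P2→S gives 5>1]
(B,S,X): not NE [P1→C gives 4>0; P2→R gives 7>5; P3→Y gives 8>1]
(B,S,Y): not NE [P1→C gives 2>0]
(C,P,X): not NE [P1→A gives 8>7; P2→R gives 10>5]
(C,P,Y): not NE [P1→A gives 7>0; P3→X gives 4>2]
(C,Q,X): not NE [P1→B gives 7>2; P2→R gives 10>5]
(C,Q,Y): not NE [P1→B gives 4>1; P2→P gives 7>2; P3→X gives 7>0]
(C,R,X): NE
(C,R,Y): not NE [P1→B gives 5>1; P2→P gives 7>6; P3→X gives 10>8]
(C,S,X): not NE [P2→R gives 10>8; P3→Y gives 8>7]
(C,S,Y): not NE [P2→P gives 7>5]

Nash profiles: (A,S,X), (C,R,X)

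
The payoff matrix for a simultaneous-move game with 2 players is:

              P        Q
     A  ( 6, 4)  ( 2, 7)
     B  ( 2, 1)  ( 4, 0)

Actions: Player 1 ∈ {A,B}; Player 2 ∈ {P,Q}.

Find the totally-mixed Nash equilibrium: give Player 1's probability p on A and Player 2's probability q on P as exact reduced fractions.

p=1/4, q=1/3

P1 indiff ⇒ q·6+(1-q)·2 = q·2+(1-q)·4 ⇒ q(4) = (1-q)(2) ⇒ q = 1/3
P2 indiff ⇒ p·4+(1-p)·1 = p·7+(1-p)·0 ⇒ p(-3) = (1-p)(-1) ⇒ p = 1/4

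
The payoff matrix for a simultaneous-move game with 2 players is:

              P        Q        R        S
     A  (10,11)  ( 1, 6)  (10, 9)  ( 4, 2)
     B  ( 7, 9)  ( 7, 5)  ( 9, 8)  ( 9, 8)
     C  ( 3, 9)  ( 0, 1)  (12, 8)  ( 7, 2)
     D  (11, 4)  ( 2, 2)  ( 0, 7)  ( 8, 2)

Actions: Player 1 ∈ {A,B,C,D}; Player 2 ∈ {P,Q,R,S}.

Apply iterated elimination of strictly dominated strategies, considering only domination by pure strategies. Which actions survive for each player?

Survivors P1:{A,C,D} P2:{P,R}

P2 drop Q (P beats it: A:11>6 B:9>5 C:9>1 D:4>2)
P2 drop S (P beats it: A:11>2 B:9>8 C:9>2 D:4>2)
P1 drop B (A beats it: P:10>7 R:10>9)
P1→{A,C,D} P2→{P,R}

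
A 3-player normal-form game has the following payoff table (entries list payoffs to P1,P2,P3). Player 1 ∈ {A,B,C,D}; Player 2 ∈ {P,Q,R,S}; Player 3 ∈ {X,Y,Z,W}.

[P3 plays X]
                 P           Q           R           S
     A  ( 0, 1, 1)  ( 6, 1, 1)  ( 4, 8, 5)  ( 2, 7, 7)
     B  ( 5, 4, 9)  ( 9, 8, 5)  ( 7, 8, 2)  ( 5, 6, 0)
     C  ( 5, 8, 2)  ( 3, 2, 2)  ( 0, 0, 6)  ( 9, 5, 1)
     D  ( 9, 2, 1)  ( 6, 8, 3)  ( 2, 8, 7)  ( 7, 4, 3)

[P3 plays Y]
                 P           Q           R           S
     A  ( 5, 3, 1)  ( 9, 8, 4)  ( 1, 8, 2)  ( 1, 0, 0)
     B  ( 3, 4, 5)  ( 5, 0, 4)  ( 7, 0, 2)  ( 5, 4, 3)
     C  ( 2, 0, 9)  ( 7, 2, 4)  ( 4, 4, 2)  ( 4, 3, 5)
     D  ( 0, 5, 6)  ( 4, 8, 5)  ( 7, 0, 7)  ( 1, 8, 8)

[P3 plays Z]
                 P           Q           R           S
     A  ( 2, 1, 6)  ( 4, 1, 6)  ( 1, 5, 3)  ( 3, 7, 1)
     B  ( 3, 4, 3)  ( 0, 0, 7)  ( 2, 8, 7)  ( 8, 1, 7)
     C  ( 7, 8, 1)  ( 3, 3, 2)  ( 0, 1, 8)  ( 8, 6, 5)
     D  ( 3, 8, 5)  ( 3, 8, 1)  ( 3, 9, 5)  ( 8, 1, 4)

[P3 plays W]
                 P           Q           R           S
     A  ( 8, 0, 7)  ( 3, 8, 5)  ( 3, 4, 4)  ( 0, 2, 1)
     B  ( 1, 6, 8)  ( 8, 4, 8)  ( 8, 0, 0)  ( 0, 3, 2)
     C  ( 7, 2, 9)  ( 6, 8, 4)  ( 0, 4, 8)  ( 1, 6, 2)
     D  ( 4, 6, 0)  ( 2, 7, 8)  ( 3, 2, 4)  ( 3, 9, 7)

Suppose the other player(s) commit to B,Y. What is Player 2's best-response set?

u_2(P vs B,Y) = 4
u_2(Q vs B,Y) = 0
u_2(R vs B,Y) = 0
u_2(S vs B,Y) = 4
max payoff 4 at {P,S}

argmax u_2 = {P,S}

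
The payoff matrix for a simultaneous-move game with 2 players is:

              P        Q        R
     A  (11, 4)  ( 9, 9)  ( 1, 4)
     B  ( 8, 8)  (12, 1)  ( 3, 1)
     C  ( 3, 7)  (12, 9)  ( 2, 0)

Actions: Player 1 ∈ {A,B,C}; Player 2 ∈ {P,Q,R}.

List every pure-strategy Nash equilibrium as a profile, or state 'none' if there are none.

Nash profiles: (C,Q)

(A,P): not NE [P2→Q gives 9>4]
(A,Q): not NE [P1→C gives 12>9]
(A,R): not NE [P1→B gives 3>1; P2→Q gives 9>4]
(B,P): not NE [P1→A gives 11>8]
(B,Q): not NE [P2→P gives 8>1]
(B,R): not NE [P2→P gives 8>1]
(C,P): not NE [P1→A gives 11>3; P2→Q gives 9>7]
(C,Q): NE
(C,R): not NE [P1→B gives 3>2; P2→Q gives 9>0]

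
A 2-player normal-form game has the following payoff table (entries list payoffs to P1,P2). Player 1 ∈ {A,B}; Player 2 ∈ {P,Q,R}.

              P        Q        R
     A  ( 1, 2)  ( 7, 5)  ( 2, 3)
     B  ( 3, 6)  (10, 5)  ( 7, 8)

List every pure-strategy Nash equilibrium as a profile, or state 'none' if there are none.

Nash profiles: (B,R)

(A,P): not NE [P1→B gives 3>1; P2→Q gives 5>2]
(A,Q): not NE [P1→B gives 10>7]
(A,R): not NE [P1→B gives 7>2; P2→Q gives 5>3]
(B,P): not NE [P2→R gives 8>6]
(B,Q): not NE [P2→R gives 8>5]
(B,R): NE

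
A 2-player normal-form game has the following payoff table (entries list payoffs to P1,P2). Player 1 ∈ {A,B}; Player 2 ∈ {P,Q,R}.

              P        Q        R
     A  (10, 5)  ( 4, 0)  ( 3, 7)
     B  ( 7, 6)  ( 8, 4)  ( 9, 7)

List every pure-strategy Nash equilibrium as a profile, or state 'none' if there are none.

Nash profiles: (B,R)

(A,P): not NE [P2→R gives 7>5]
(A,Q): not NE [P1→B gives 8>4; P2→R gives 7>0]
(A,R): not NE [P1→B gives 9>3]
(B,P): not NE [P1→A gives 10>7; P2→R gives 7>6]
(B,Q): not NE [P2→R gives 7>4]
(B,R): NE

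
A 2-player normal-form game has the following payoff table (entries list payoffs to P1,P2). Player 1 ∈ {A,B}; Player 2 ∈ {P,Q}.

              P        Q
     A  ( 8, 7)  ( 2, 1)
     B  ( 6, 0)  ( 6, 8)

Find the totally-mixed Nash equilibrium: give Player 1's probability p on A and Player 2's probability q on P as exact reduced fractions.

P1 indiff ⇒ q·8+(1-q)·2 = q·6+(1-q)·6 ⇒ q(2) = (1-q)(4) ⇒ q = 2/3
P2 indiff ⇒ p·7+(1-p)·0 = p·1+(1-p)·8 ⇒ p(6) = (1-p)(8) ⇒ p = 4/7

P1 mixes 4/7 on A; P2 mixes 2/3 on P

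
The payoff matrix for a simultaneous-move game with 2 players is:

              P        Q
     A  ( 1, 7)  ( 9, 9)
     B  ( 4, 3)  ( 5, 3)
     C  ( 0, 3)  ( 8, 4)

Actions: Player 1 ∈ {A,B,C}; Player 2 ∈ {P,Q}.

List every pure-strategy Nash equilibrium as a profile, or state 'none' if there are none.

(A,P): not NE [P1→B gives 4>1; P2→Q gives 9>7]
(A,Q): NE
(B,P): NE
(B,Q): not NE [P1→A gives 9>5]
(C,P): not NE [P1→B gives 4>0; P2→Q gives 4>3]
(C,Q): not NE [P1→A gives 9>8]

Nash profiles: (A,Q), (B,P)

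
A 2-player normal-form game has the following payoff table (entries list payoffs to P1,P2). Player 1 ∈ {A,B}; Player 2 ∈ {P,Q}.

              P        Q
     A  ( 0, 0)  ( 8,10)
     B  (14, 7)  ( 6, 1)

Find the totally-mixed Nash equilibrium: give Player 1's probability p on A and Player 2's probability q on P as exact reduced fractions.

P1 mixes 3/8 on A; P2 mixes 1/8 on P

P1 indiff ⇒ q·0+(1-q)·8 = q·14+(1-q)·6 ⇒ q(-14) = (1-q)(-2) ⇒ q = 1/8
P2 indiff ⇒ p·0+(1-p)·7 = p·10+(1-p)·1 ⇒ p(-10) = (1-p)(-6) ⇒ p = 3/8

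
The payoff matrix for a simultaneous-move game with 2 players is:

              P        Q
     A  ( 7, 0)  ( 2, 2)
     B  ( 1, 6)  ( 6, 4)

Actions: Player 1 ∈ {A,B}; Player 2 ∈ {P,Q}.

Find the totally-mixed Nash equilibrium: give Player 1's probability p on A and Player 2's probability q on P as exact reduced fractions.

P1 mixes 1/2 on A; P2 mixes 2/5 on P

P1 indiff ⇒ q·7+(1-q)·2 = q·1+(1-q)·6 ⇒ q(6) = (1-q)(4) ⇒ q = 2/5
P2 indiff ⇒ p·0+(1-p)·6 = p·2+(1-p)·4 ⇒ p(-2) = (1-p)(-2) ⇒ p = 1/2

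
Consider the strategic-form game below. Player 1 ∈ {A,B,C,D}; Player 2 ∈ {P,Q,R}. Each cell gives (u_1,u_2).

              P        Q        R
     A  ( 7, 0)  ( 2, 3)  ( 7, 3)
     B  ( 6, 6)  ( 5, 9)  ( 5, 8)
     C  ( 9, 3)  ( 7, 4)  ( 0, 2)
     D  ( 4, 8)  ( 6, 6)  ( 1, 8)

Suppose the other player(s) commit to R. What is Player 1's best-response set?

u_1(A vs R) = 7
u_1(B vs R) = 5
u_1(C vs R) = 0
u_1(D vs R) = 1
max payoff 7 at {A}

P1 best: {A}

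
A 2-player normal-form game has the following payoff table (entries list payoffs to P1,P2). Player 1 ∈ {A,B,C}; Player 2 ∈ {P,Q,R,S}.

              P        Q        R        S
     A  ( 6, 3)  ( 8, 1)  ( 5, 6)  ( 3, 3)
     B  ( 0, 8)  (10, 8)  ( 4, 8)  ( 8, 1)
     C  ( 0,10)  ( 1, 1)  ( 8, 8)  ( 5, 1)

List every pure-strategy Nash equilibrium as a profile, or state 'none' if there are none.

(A,P): not NE [P2→R gives 6>3]
(A,Q): not NE [P1→B gives 10>8; P2→R gives 6>1]
(A,R): not NE [P1→C gives 8>5]
(A,S): not NE [P1→B gives 8>3; P2→R gives 6>3]
(B,P): not NE [P1→A gives 6>0]
(B,Q): NE
(B,R): not NE [P1→C gives 8>4]
(B,S): not NE [P2→R gives 8>1]
(C,P): not NE [P1→A gives 6>0]
(C,Q): not NE [P1→B gives 10>1; P2→P gives 10>1]
(C,R): not NE [P2→P gives 10>8]
(C,S): not NE [P1→B gives 8>5; P2→P gives 10>1]

PSNE = {(B,Q)}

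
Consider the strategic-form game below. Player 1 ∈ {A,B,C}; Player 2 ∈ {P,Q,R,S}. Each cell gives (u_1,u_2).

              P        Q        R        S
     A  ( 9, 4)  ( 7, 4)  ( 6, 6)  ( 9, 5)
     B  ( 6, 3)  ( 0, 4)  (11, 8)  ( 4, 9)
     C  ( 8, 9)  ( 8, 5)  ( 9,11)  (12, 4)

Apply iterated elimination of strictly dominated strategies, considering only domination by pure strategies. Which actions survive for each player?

IESDS → P1:{B,C} P2:{R,S}

P2 drop P (R beats it: A:6>4 B:8>3 C:11>9)
P1 drop A (C beats it: Q:8>7 R:9>6 S:12>9)
P2 drop Q (R beats it: B:8>4 C:11>5)
P1→{B,C} P2→{R,S}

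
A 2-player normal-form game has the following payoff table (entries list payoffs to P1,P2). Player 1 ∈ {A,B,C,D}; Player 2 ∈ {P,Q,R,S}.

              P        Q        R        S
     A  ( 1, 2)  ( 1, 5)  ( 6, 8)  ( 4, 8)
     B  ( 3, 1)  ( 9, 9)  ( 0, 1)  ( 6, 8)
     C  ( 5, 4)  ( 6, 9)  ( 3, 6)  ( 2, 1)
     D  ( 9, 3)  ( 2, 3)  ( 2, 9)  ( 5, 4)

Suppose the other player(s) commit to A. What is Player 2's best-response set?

u_2(P vs A) = 2
u_2(Q vs A) = 5
u_2(R vs A) = 8
u_2(S vs A) = 8
max payoff 8 at {R,S}

BR_2 = {R,S}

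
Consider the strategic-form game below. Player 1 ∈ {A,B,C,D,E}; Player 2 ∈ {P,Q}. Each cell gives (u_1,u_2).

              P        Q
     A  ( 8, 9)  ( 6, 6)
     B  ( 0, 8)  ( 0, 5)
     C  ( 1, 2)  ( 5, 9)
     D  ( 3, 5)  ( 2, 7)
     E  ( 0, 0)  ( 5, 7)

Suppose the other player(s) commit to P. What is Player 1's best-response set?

u_1(A vs P) = 8
u_1(B vs P) = 0
u_1(C vs P) = 1
u_1(D vs P) = 3
u_1(E vs P) = 0
max payoff 8 at {A}

argmax u_1 = {A}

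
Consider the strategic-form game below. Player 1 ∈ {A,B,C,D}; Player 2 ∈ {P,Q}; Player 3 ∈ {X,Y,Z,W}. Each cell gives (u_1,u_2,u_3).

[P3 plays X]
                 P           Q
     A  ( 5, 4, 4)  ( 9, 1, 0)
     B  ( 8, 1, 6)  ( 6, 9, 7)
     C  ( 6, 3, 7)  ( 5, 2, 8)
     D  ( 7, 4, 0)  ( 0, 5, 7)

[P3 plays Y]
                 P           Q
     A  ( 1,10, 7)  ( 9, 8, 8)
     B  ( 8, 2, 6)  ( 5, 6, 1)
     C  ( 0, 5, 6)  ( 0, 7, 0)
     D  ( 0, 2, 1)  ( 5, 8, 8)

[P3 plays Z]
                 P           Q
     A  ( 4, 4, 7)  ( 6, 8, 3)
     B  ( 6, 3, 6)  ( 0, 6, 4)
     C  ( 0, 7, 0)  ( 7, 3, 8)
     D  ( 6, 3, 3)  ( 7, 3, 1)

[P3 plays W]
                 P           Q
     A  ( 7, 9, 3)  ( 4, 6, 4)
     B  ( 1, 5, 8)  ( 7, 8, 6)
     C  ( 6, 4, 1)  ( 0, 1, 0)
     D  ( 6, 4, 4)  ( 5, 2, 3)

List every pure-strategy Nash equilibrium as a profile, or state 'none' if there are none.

Equilibria: none

(A,P,X): not NE [P1→B gives 8>5; P3→Z gives 7>4]
(A,P,Y): not NE [P1→B gives 8>1]
(A,P,Z): not NE [P1→D gives 6>4; P2→Q gives 8>4]
(A,P,W): not NE [P3→Z gives 7>3]
(A,Q,X): not NE [P2→P gives 4>1; P3→Y gives 8>0]
(A,Q,Y): not NE [P2→P gives 10>8]
(A,Q,Z): not NE [P1→D gives 7>6; P3→Y gives 8>3]
(A,Q,W): not NE [P1→B gives 7>4; P2→P gives 9>6; P3→Y gives 8>4]
(B,P,X): not NE [P2→Q gives 9>1; P3→W gives 8>6]
(B,P,Y): not NE [P2→Q gives 6>2; P3→W gives 8>6]
(B,P,Z): not NE [P2→Q gives 6>3; P3→W gives 8>6]
(B,P,W): not NE [P1→A gives 7>1; P2→Q gives 8>5]
(B,Q,X): not NE [P1→A gives 9>6]
(B,Q,Y): not NE [P1→A gives 9>5; P3→X gives 7>1]
(B,Q,Z): not NE [P1→D gives 7>0; P3→X gives 7>4]
(B,Q,W): not NE [P3→X gives 7>6]
(C,P,X): not NE [P1→B gives 8>6]
(C,P,Y): not NE [P1→B gives 8>0; P2→Q gives 7>5; P3→X gives 7>6]
(C,P,Z): not NE [P1→D gives 6>0; P3→X gives 7>0]
(C,P,W): not NE [P1→A gives 7>6; P3→X gives 7>1]
(C,Q,X): not NE [P1→A gives 9>5; P2→P gives 3>2]
(C,Q,Y): not NE [P1→A gives 9>0; P3→Z gives 8>0]
(C,Q,Z): not NE [P2→P gives 7>3]
(C,Q,W): not NE [P1→B gives 7>0; P2→P gives 4>1; P3→Z gives 8>0]
(D,P,X): not NE [P1→B gives 8>7; P2→Q gives 5>4; P3→W gives 4>0]
(D,P,Y): not NE [P1→B gives 8>0; P2→Q gives 8>2; P3→W gives 4>1]
(D,P,Z): not NE [P3→W gives 4>3]
(D,P,W): not NE [P1→A gives 7>6]
(D,Q,X): not NE [P1→A gives 9>0; P3→Y gives 8>7]
(D,Q,Y): not NE [P1→A gives 9>5]
(D,Q,Z): not NE [P3→Y gives 8>1]
(D,Q,W): not NE [P1→B gives 7>5; P2→P gives 4>2; P3→Y gives 8>3]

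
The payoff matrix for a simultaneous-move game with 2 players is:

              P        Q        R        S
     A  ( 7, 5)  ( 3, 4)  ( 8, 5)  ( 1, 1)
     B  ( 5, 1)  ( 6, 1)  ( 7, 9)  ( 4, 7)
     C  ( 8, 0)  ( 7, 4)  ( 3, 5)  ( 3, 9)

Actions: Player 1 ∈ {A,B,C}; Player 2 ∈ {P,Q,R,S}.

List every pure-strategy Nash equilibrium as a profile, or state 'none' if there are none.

Nash profiles: (A,R)

(A,P): not NE [P1→C gives 8>7]
(A,Q): not NE [P1→C gives 7>3; P2→R gives 5>4]
(A,R): NE
(A,S): not NE [P1→B gives 4>1; P2→R gives 5>1]
(B,P): not NE [P1→C gives 8>5; P2→R gives 9>1]
(B,Q): not NE [P1→C gives 7>6; P2→R gives 9>1]
(B,R): not NE [P1→A gives 8>7]
(B,S): not NE [P2→R gives 9>7]
(C,P): not NE [P2→S gives 9>0]
(C,Q): not NE [P2→S gives 9>4]
(C,R): not NE [P1→A gives 8>3; P2→S gives 9>5]
(C,S): not NE [P1→B gives 4>3]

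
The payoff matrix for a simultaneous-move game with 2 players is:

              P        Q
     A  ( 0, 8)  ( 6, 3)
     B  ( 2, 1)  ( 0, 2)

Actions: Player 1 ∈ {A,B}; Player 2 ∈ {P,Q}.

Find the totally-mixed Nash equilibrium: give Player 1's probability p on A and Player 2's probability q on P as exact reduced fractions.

P1 indiff ⇒ q·0+(1-q)·6 = q·2+(1-q)·0 ⇒ q(-2) = (1-q)(-6) ⇒ q = 3/4
P2 indiff ⇒ p·8+(1-p)·1 = p·3+(1-p)·2 ⇒ p(5) = (1-p)(1) ⇒ p = 1/6

p=1/6, q=3/4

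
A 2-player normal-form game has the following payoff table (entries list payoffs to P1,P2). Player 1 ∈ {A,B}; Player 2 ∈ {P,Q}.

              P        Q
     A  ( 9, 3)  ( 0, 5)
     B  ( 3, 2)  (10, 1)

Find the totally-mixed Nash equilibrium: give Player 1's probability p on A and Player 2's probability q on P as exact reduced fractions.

P1 indiff ⇒ q·9+(1-q)·0 = q·3+(1-q)·10 ⇒ q(6) = (1-q)(10) ⇒ q = 5/8
P2 indiff ⇒ p·3+(1-p)·2 = p·5+(1-p)·1 ⇒ p(-2) = (1-p)(-1) ⇒ p = 1/3

p=1/3, q=5/8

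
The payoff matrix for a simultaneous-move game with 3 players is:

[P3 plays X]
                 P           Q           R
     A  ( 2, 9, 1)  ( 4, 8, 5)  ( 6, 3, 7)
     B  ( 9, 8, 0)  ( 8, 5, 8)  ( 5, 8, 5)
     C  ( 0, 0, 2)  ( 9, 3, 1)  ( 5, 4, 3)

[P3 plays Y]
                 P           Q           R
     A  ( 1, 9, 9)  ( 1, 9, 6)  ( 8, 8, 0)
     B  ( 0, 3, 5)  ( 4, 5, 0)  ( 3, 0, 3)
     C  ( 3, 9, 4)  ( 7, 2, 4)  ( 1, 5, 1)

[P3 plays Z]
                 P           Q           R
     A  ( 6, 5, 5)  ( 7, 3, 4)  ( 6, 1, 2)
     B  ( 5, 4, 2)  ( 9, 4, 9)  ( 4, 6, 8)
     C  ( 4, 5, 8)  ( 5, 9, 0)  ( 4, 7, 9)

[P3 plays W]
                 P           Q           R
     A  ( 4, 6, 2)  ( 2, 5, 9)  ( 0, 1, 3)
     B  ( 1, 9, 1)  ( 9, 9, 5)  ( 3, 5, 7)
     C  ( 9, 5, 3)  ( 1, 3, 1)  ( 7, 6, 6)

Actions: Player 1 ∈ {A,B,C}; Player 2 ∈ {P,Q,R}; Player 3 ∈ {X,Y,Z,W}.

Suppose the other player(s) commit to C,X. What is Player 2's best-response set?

BR_2 = {R}

u_2(P vs C,X) = 0
u_2(Q vs C,X) = 3
u_2(R vs C,X) = 4
max payoff 4 at {R}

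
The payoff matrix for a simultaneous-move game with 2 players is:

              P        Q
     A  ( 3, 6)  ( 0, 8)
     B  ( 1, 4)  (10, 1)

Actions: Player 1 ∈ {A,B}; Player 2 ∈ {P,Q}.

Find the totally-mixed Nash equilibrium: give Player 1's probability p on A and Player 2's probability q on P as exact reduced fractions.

P1 indiff ⇒ q·3+(1-q)·0 = q·1+(1-q)·10 ⇒ q(2) = (1-q)(10) ⇒ q = 5/6
P2 indiff ⇒ p·6+(1-p)·4 = p·8+(1-p)·1 ⇒ p(-2) = (1-p)(-3) ⇒ p = 3/5

(p,q) = (3/5, 5/6)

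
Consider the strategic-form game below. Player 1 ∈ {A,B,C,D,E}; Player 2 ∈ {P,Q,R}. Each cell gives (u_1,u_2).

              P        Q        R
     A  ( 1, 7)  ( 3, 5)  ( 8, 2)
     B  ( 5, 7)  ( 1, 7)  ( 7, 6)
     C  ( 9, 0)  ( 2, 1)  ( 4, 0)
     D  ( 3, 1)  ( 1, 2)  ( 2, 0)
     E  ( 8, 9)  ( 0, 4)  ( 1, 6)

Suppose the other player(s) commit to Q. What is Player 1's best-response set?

u_1(A vs Q) = 3
u_1(B vs Q) = 1
u_1(C vs Q) = 2
u_1(D vs Q) = 1
u_1(E vs Q) = 0
max payoff 3 at {A}

P1 best: {A}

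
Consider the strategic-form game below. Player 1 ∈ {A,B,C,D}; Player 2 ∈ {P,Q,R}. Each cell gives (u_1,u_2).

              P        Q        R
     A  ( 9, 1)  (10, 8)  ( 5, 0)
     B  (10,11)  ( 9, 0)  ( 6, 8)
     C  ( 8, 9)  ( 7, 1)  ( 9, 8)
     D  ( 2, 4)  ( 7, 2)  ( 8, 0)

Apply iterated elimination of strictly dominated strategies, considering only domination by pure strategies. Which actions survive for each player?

Remaining: P1:{A,B} P2:{P,Q}

P2 drop R (P beats it: A:1>0 B:11>8 C:9>8 D:4>0)
P1 drop C (A beats it: P:9>8 Q:10>7)
P1 drop D (A beats it: P:9>2 Q:10>7)
P1→{A,B} P2→{P,Q}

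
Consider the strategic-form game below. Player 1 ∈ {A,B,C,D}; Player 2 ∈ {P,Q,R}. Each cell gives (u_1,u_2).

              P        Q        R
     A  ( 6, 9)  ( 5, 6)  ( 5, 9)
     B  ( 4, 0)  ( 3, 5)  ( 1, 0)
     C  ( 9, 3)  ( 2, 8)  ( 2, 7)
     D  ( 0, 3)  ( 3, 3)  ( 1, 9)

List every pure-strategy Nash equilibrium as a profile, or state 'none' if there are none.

(A,P): not NE [P1→C gives 9>6]
(A,Q): not NE [P2→R gives 9>6]
(A,R): NE
(B,P): not NE [P1→C gives 9>4; P2→Q gives 5>0]
(B,Q): not NE [P1→A gives 5>3]
(B,R): not NE [P1→A gives 5>1; P2→Q gives 5>0]
(C,P): not NE [P2→Q gives 8>3]
(C,Q): not NE [P1→A gives 5>2]
(C,R): not NE [P1→A gives 5>2; P2→Q gives 8>7]
(D,P): not NE [P1→C gives 9>0; P2→R gives 9>3]
(D,Q): not NE [P1→A gives 5>3; P2→R gives 9>3]
(D,R): not NE [P1→A gives 5>1]

NE set: (A,R)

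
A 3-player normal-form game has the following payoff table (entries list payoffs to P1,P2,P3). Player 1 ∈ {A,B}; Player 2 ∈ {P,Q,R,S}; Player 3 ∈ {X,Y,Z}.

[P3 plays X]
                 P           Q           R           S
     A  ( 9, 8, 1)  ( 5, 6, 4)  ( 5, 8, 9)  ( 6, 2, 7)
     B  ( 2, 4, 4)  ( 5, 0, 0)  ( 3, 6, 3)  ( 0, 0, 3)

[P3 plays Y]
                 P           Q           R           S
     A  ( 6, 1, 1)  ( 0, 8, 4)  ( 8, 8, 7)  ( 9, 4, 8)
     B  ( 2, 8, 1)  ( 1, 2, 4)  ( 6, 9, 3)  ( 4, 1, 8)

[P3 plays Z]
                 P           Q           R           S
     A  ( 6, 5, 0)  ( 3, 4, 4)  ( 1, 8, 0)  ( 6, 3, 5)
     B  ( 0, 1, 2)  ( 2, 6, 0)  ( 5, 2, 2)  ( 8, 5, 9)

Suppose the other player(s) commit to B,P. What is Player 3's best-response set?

u_3(X vs B,P) = 4
u_3(Y vs B,P) = 1
u_3(Z vs B,P) = 2
max payoff 4 at {X}

argmax u_3 = {X}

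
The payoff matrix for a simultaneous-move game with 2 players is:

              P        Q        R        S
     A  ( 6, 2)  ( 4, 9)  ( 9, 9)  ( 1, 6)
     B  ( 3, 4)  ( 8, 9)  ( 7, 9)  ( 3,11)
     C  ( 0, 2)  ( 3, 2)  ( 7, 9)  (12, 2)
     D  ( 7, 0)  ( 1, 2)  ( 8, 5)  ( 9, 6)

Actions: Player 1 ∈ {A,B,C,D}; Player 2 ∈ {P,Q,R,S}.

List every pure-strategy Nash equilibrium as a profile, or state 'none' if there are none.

(A,P): not NE [P1→D gives 7>6; P2→R gives 9>2]
(A,Q): not NE [P1→B gives 8>4]
(A,R): NE
(A,S): not NE [P1→C gives 12>1; P2→R gives 9>6]
(B,P): not NE [P1→D gives 7>3; P2→S gives 11>4]
(B,Q): not NE [P2→S gives 11>9]
(B,R): not NE [P1→A gives 9>7; P2→S gives 11>9]
(B,S): not NE [P1→C gives 12>3]
(C,P): not NE [P1→D gives 7>0; P2→R gives 9>2]
(C,Q): not NE [P1→B gives 8>3; P2→R gives 9>2]
(C,R): not NE [P1→A gives 9>7]
(C,S): not NE [P2→R gives 9>2]
(D,P): not NE [P2→S gives 6>0]
(D,Q): not NE [P1→B gives 8>1; P2→S gives 6>2]
(D,R): not NE [P1→A gives 9>8; P2→S gives 6>5]
(D,S): not NE [P1→C gives 12>9]

PSNE = {(A,R)}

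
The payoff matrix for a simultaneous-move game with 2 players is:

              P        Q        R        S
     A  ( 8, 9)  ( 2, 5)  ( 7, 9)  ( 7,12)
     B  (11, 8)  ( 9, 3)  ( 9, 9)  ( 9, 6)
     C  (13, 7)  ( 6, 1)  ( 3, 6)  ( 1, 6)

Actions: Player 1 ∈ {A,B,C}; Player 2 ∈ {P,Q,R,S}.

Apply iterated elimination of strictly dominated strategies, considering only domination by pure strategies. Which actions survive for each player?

P1 drop A (B beats it: P:11>8 Q:9>2 R:9>7 S:9>7)
P2 drop Q (P beats it: B:8>3 C:7>1)
P2 drop S (P beats it: B:8>6 C:7>6)
P1→{B,C} P2→{P,R}

IESDS → P1:{B,C} P2:{P,R}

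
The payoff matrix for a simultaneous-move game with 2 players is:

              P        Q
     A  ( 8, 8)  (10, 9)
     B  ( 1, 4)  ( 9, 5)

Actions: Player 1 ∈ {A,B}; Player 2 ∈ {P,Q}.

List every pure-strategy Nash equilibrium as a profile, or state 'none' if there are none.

(A,P): not NE [P2→Q gives 9>8]
(A,Q): NE
(B,P): not NE [P1→A gives 8>1; P2→Q gives 5>4]
(B,Q): not NE [P1→A gives 10>9]

NE set: (A,Q)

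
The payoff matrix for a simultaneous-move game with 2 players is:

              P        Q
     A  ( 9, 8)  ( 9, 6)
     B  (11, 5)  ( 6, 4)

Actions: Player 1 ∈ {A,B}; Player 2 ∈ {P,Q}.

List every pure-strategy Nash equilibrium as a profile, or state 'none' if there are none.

(A,P): not NE [P1→B gives 11>9]
(A,Q): not NE [P2→P gives 8>6]
(B,P): NE
(B,Q): not NE [P1→A gives 9>6; P2→P gives 5>4]

NE set: (B,P)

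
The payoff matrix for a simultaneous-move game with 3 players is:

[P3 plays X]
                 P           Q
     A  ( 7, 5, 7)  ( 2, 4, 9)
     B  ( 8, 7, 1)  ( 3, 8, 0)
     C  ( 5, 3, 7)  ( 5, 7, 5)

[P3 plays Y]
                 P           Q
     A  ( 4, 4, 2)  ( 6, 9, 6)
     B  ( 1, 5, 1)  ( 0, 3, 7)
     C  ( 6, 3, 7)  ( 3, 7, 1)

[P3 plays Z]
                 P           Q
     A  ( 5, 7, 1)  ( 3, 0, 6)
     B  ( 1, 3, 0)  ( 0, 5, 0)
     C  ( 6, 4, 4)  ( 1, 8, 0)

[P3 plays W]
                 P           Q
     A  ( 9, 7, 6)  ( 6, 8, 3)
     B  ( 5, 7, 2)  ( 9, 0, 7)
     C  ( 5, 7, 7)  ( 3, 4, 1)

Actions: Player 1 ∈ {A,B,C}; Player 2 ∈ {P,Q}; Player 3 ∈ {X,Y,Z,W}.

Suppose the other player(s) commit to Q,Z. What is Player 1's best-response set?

u_1(A vs Q,Z) = 3
u_1(B vs Q,Z) = 0
u_1(C vs Q,Z) = 1
max payoff 3 at {A}

P1 best: {A}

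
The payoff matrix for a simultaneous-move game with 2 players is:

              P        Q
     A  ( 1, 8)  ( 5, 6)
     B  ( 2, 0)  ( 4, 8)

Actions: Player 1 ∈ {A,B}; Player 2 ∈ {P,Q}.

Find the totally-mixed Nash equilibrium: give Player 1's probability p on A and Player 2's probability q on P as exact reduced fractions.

(p,q) = (4/5, 1/2)

P1 indiff ⇒ q·1+(1-q)·5 = q·2+(1-q)·4 ⇒ q(-1) = (1-q)(-1) ⇒ q = 1/2
P2 indiff ⇒ p·8+(1-p)·0 = p·6+(1-p)·8 ⇒ p(2) = (1-p)(8) ⇒ p = 4/5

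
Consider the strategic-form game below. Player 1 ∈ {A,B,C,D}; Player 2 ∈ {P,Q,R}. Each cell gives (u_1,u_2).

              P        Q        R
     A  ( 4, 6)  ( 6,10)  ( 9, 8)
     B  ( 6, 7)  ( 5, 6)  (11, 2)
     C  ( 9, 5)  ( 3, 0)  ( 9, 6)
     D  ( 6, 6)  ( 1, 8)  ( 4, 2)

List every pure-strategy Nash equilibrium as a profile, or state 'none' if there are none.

(A,P): not NE [P1→C gives 9>4; P2→Q gives 10>6]
(A,Q): NE
(A,R): not NE [P1→B gives 11>9; P2→Q gives 10>8]
(B,P): not NE [P1→C gives 9>6]
(B,Q): not NE [P1→A gives 6>5; P2→P gives 7>6]
(B,R): not NE [P2→P gives 7>2]
(C,P): not NE [P2→R gives 6>5]
(C,Q): not NE [P1→A gives 6>3; P2→R gives 6>0]
(C,R): not NE [P1→B gives 11>9]
(D,P): not NE [P1→C gives 9>6; P2→Q gives 8>6]
(D,Q): not NE [P1→A gives 6>1]
(D,R): not NE [P1→B gives 11>4; P2→Q gives 8>2]

PSNE = {(A,Q)}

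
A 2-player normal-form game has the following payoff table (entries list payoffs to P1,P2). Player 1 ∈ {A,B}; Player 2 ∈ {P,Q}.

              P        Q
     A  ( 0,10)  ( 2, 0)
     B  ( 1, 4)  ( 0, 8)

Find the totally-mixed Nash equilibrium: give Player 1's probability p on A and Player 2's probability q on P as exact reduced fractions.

(p,q) = (2/7, 2/3)

P1 indiff ⇒ q·0+(1-q)·2 = q·1+(1-q)·0 ⇒ q(-1) = (1-q)(-2) ⇒ q = 2/3
P2 indiff ⇒ p·10+(1-p)·4 = p·0+(1-p)·8 ⇒ p(10) = (1-p)(4) ⇒ p = 2/7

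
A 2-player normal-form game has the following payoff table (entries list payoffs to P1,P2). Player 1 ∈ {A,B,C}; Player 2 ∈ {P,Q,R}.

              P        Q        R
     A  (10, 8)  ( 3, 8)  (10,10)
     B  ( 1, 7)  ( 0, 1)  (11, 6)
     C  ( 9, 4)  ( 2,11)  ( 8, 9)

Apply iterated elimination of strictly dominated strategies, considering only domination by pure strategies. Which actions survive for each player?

Remaining: P1:{A,B} P2:{P,R}

P1 drop C (A beats it: P:10>9 Q:3>2 R:10>8)
P2 drop Q (R beats it: A:10>8 B:6>1)
P1→{A,B} P2→{P,R}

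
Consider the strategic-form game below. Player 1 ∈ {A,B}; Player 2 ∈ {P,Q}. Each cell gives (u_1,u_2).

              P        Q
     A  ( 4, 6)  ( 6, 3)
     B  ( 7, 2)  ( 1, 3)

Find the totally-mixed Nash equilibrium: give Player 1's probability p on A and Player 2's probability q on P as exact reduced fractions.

(p,q) = (1/4, 5/8)

P1 indiff ⇒ q·4+(1-q)·6 = q·7+(1-q)·1 ⇒ q(-3) = (1-q)(-5) ⇒ q = 5/8
P2 indiff ⇒ p·6+(1-p)·2 = p·3+(1-p)·3 ⇒ p(3) = (1-p)(1) ⇒ p = 1/4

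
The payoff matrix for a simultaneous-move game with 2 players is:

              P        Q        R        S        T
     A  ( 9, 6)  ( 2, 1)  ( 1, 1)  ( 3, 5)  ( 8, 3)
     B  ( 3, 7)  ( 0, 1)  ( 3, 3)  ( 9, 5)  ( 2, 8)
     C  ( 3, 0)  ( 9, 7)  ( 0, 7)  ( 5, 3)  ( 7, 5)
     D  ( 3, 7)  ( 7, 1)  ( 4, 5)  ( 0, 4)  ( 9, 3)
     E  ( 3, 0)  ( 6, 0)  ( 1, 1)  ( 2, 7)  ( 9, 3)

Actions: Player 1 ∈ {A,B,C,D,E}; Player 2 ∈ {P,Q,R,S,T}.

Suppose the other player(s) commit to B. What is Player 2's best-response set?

P2 best: {T}

u_2(P vs B) = 7
u_2(Q vs B) = 1
u_2(R vs B) = 3
u_2(S vs B) = 5
u_2(T vs B) = 8
max payoff 8 at {T}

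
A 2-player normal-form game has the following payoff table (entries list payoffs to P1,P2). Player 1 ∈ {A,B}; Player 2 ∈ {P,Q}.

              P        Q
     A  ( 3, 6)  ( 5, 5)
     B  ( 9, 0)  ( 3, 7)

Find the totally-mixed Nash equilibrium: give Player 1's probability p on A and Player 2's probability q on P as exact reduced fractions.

P1 mixes 7/8 on A; P2 mixes 1/4 on P

P1 indiff ⇒ q·3+(1-q)·5 = q·9+(1-q)·3 ⇒ q(-6) = (1-q)(-2) ⇒ q = 1/4
P2 indiff ⇒ p·6+(1-p)·0 = p·5+(1-p)·7 ⇒ p(1) = (1-p)(7) ⇒ p = 7/8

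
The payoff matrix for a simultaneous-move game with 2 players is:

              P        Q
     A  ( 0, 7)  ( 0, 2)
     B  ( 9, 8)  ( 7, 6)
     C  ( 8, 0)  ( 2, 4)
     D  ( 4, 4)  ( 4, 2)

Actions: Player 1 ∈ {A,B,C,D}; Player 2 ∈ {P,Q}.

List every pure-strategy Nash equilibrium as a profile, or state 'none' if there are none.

(A,P): not NE [P1→B gives 9>0]
(A,Q): not NE [P1→B gives 7>0; P2→P gives 7>2]
(B,P): NE
(B,Q): not NE [P2→P gives 8>6]
(C,P): not NE [P1→B gives 9>8; P2→Q gives 4>0]
(C,Q): not NE [P1→B gives 7>2]
(D,P): not NE [P1→B gives 9>4]
(D,Q): not NE [P1→B gives 7>4; P2→P gives 4>2]

PSNE = {(B,P)}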